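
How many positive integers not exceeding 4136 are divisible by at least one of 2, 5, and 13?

floor(4136/2) + floor(4136/5) + floor(4136/13) − floor(4136/10) − floor(4136/26) − floor(4136/65) + floor(4136/130) = 2068 + 827 + 318 − 413 − 159 − 63 + 31 = 2609

2609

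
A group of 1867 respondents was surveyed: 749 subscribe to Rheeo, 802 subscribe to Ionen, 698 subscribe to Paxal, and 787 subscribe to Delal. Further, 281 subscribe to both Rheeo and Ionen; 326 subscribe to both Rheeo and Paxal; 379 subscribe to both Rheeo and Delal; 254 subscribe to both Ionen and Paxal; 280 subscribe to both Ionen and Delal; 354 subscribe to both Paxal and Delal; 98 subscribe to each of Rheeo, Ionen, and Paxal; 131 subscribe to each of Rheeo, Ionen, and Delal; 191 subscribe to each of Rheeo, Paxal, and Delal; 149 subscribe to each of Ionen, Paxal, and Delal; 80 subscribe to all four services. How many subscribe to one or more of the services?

1651

Inclusion–exclusion gives
|at least one| = 749 + 802 + 698 + 787 − 281 − 326 − 379 − 254 − 280 − 354 + 98 + 131 + 191 + 149 − 80 = 1651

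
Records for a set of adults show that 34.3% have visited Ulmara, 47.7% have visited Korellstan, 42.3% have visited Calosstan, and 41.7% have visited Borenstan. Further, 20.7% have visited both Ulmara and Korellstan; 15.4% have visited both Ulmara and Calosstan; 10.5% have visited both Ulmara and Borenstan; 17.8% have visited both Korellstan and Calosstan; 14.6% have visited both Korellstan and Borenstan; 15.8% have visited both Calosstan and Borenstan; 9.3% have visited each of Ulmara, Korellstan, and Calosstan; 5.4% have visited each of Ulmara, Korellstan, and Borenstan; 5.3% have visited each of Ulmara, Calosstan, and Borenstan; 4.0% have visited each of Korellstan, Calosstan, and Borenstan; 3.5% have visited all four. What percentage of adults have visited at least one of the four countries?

91.7%

P(at least one) = 34.3 + 47.7 + 42.3 + 41.7 − 20.7 − 15.4 − 10.5 − 17.8 − 14.6 − 15.8 + 9.3 + 5.4 + 5.3 + 4.0 − 3.5 = 91.7%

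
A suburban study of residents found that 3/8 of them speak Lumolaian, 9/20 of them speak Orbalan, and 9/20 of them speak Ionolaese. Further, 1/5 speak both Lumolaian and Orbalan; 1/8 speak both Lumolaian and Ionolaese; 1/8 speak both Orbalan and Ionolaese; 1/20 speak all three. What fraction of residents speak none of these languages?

1/8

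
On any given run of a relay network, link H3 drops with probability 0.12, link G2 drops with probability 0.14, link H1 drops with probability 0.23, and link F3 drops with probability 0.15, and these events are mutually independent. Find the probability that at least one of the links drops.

P(none) = (1 − 0.12) × (1 − 0.14) × (1 − 0.23) × (1 − 0.15) = 0.88 × 0.86 × 0.77 × 0.85 = 0.4953256
P(at least one) = 1 − 0.4953256 = 0.5046744

0.5046744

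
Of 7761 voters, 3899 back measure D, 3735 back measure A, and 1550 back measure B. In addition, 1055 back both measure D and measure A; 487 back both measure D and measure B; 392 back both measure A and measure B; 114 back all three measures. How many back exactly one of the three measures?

5658

By inclusion–exclusion (exactly-one form):
|exactly one| = 3899 + 3735 + 1550 − 2·1055 − 2·487 − 2·392 + 3·114 = 5658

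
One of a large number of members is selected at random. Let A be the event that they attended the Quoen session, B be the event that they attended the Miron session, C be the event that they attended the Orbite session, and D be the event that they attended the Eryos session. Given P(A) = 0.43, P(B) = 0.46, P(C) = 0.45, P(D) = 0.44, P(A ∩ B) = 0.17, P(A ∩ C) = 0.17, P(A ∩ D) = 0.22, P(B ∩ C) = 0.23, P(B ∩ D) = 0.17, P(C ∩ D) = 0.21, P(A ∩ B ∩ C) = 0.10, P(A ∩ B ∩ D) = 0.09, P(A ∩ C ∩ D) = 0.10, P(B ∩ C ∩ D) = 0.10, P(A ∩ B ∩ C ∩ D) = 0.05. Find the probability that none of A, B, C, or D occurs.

0.05

By inclusion–exclusion:
P(A ∪ B ∪ C ∪ D) = 0.43 + 0.46 + 0.45 + 0.44 − 0.17 − 0.17 − 0.22 − 0.23 − 0.17 − 0.21 + 0.10 + 0.09 + 0.10 + 0.10 − 0.05 = 0.95
P(none) = 1 − 0.95 = 0.05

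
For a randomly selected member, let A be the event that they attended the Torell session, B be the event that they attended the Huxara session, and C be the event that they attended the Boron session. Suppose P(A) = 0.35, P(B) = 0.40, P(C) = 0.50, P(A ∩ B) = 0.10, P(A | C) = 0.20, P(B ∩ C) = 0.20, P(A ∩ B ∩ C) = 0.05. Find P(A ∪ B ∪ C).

0.90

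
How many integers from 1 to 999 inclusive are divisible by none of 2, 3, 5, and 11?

242

Inclusion–exclusion gives
floor(999/2) + floor(999/3) + floor(999/5) + floor(999/11) − floor(999/6) − floor(999/10) − floor(999/22) − floor(999/15) − floor(999/33) − floor(999/55) + floor(999/30) + floor(999/66) + floor(999/110) + floor(999/165) − floor(999/330) = 499 + 333 + 199 + 90 − 166 − 99 − 45 − 66 − 30 − 18 + 33 + 15 + 9 + 6 − 3 = 757
999 − 757 = 242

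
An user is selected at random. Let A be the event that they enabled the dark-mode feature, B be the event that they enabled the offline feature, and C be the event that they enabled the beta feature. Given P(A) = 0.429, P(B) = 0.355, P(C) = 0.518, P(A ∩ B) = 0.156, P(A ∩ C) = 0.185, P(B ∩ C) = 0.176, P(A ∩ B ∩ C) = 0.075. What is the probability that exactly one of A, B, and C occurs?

0.493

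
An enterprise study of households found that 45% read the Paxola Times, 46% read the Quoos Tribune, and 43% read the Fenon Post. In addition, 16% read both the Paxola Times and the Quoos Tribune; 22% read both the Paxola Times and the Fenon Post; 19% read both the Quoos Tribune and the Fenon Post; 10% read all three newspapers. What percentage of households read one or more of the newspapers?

By inclusion-exclusion,
P(≥1) = 45 + 46 + 43 − 16 − 22 − 19 + 10 = 87%

87%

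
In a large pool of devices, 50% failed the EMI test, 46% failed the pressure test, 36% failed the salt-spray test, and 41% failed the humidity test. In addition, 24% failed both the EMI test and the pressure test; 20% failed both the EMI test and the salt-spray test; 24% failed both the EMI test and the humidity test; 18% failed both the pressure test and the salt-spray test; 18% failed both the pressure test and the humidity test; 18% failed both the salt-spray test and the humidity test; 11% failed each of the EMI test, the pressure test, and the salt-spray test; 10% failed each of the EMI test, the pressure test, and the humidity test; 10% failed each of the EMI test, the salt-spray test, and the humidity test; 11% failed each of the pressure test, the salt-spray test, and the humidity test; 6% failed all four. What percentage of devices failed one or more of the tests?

87%

Inclusion–exclusion gives
P(at least one) = 50 + 46 + 36 + 41 − 24 − 20 − 24 − 18 − 18 − 18 + 11 + 10 + 10 + 11 − 6 = 87%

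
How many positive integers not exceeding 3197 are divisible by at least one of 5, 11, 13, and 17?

1175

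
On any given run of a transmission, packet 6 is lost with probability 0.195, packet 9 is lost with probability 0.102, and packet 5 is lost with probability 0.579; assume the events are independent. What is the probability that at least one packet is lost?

0.69566331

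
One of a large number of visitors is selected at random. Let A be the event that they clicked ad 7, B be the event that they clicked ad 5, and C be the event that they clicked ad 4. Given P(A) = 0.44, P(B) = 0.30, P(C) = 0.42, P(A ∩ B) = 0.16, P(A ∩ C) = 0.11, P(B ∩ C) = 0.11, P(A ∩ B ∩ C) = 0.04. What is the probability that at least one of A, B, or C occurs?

0.82

Inclusion–exclusion gives
P(A ∪ B ∪ C) = 0.44 + 0.30 + 0.42 − 0.16 − 0.11 − 0.11 + 0.04 = 0.82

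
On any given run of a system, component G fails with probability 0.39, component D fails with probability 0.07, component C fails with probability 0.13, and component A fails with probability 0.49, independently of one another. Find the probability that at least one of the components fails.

Independence gives P(none) = ∏(1 − pᵢ).
P(none) = (1 − 0.39) × (1 − 0.07) × (1 − 0.13) × (1 − 0.49) = 0.61 × 0.93 × 0.87 × 0.51 = 0.25171101
P(at least one) = 1 − 0.25171101 = 0.74828899

0.74828899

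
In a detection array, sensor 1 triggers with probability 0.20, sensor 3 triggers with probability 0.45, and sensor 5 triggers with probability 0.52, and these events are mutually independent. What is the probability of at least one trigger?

0.7888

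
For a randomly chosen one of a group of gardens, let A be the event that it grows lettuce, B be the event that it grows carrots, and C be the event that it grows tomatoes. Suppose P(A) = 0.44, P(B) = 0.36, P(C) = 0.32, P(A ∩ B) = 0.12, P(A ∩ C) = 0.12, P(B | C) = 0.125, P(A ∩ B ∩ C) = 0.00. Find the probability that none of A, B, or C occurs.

0.16

P(B ∩ C) = P(C)·P(B|C) = 0.32 × 0.125 = 0.04
P(A ∪ B ∪ C) = 0.44 + 0.36 + 0.32 − 0.12 − 0.12 − 0.04 + 0.00 = 0.84
P(none) = 1 − 0.84 = 0.16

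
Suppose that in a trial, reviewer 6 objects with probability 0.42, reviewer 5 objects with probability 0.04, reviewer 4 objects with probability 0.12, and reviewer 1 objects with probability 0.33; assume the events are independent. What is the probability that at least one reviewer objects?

Independence gives P(none) = ∏(1 − pᵢ).
P(none) = (1 − 0.42) × (1 − 0.04) × (1 − 0.12) × (1 − 0.33) = 0.58 × 0.96 × 0.88 × 0.67 = 0.32828928
P(at least one) = 1 − 0.32828928 = 0.67171072

0.67171072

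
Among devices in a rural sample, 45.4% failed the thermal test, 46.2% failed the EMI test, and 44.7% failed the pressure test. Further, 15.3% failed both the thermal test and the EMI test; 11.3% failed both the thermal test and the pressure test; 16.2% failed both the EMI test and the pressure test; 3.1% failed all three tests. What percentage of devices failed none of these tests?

3.4%

Inclusion–exclusion gives
P(union) = 45.4 + 46.2 + 44.7 − 15.3 − 11.3 − 16.2 + 3.1 = 96.6%
P(none) = 100% − 96.6% = 3.4%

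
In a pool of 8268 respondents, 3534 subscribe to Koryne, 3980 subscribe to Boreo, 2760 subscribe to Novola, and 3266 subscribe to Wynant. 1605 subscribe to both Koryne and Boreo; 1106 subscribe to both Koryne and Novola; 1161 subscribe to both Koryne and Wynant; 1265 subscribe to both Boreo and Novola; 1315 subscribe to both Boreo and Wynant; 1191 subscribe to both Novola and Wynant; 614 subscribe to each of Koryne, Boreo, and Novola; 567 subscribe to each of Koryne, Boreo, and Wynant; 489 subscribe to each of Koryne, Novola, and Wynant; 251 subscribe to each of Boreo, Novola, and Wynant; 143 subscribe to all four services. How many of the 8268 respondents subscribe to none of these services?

593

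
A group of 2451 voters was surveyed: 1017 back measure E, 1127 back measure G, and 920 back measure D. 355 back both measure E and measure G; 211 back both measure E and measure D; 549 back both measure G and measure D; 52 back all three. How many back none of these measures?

450

N(≥1) = 1017 + 1127 + 920 − 355 − 211 − 549 + 52 = 2001
None: 2451 − 2001 = 450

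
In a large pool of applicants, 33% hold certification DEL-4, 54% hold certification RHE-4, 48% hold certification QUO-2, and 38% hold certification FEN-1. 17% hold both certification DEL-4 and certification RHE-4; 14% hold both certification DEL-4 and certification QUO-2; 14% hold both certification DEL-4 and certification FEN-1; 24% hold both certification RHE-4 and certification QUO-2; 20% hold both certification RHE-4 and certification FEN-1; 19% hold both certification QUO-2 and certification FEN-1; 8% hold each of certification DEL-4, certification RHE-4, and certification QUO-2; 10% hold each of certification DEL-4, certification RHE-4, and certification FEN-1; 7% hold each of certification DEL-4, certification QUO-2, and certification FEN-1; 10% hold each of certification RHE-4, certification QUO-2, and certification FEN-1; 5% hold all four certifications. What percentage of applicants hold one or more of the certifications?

Inclusion–exclusion gives
P(union) = 33 + 54 + 48 + 38 − 17 − 14 − 14 − 24 − 20 − 19 + 8 + 10 + 7 + 10 − 5 = 95%

95%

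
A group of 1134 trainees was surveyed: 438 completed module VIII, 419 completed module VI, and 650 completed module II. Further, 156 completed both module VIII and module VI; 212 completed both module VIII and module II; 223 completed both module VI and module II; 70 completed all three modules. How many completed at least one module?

986

Using inclusion–exclusion:
|union| = 438 + 419 + 650 − 156 − 212 − 223 + 70 = 986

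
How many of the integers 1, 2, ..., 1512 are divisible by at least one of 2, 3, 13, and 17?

1074

floor(1512/2) + floor(1512/3) + floor(1512/13) + floor(1512/17) − floor(1512/6) − floor(1512/26) − floor(1512/34) − floor(1512/39) − floor(1512/51) − floor(1512/221) + floor(1512/78) + floor(1512/102) + floor(1512/442) + floor(1512/663) − floor(1512/1326) = 756 + 504 + 116 + 88 − 252 − 58 − 44 − 38 − 29 − 6 + 19 + 14 + 3 + 2 − 1 = 1074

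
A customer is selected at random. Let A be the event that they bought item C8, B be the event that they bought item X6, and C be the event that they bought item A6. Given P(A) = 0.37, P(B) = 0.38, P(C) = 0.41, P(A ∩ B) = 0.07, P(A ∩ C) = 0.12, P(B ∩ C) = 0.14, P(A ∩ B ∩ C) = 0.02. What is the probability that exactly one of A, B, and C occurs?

P(exactly one) = 0.37 + 0.38 + 0.41 − 2·0.07 − 2·0.12 − 2·0.14 + 3·0.02 = 0.56

0.56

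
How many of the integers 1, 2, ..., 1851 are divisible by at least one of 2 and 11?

⌊1851/2⌋ + ⌊1851/11⌋ − ⌊1851/22⌋ = 925 + 168 − 84 = 1009

1009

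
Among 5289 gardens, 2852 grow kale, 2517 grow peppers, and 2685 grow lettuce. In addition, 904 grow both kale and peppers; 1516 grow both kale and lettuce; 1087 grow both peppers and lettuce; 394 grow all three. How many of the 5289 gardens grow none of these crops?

By inclusion–exclusion:
|union| = 2852 + 2517 + 2685 − 904 − 1516 − 1087 + 394 = 4941
None: 5289 − 4941 = 348

348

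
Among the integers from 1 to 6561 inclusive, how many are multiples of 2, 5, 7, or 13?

4484

floor(6561/2) + floor(6561/5) + floor(6561/7) + floor(6561/13) − floor(6561/10) − floor(6561/14) − floor(6561/26) − floor(6561/35) − floor(6561/65) − floor(6561/91) + floor(6561/70) + floor(6561/130) + floor(6561/182) + floor(6561/455) − floor(6561/910) = 3280 + 1312 + 937 + 504 − 656 − 468 − 252 − 187 − 100 − 72 + 93 + 50 + 36 + 14 − 7 = 4484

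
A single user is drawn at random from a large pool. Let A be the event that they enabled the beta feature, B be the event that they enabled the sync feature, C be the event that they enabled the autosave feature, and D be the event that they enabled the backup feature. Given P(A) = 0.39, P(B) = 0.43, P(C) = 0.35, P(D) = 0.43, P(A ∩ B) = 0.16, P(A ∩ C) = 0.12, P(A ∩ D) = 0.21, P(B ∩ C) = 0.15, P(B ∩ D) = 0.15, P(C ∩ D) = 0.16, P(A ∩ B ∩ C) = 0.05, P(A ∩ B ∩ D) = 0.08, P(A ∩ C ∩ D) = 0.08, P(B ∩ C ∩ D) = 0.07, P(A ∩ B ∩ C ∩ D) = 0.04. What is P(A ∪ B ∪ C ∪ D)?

Apply inclusion-exclusion:
P(A ∪ B ∪ C ∪ D) = 0.39 + 0.43 + 0.35 + 0.43 − 0.16 − 0.12 − 0.21 − 0.15 − 0.15 − 0.16 + 0.05 + 0.08 + 0.08 + 0.07 − 0.04 = 0.89

0.89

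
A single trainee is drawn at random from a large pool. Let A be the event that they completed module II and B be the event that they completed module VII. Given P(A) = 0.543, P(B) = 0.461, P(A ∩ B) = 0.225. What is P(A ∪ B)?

P(A ∪ B) = 0.543 + 0.461 − 0.225 = 0.779

0.779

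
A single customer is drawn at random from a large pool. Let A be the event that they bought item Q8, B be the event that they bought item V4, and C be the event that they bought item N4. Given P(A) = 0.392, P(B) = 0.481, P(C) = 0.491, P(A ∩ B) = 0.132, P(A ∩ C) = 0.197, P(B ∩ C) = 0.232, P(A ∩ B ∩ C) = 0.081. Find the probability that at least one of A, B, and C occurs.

Using inclusion–exclusion:
P(A ∪ B ∪ C) = 0.392 + 0.481 + 0.491 − 0.132 − 0.197 − 0.232 + 0.081 = 0.884

0.884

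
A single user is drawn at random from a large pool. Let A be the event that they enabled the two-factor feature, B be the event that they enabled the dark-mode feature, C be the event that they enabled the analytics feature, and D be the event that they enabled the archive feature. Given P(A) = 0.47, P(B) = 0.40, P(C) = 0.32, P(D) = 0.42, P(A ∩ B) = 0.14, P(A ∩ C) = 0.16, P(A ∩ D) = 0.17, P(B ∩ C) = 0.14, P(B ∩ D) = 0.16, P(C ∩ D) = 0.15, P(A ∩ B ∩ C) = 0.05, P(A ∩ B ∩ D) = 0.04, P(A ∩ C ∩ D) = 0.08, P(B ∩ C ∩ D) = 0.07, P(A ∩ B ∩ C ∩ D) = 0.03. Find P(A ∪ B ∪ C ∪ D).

0.90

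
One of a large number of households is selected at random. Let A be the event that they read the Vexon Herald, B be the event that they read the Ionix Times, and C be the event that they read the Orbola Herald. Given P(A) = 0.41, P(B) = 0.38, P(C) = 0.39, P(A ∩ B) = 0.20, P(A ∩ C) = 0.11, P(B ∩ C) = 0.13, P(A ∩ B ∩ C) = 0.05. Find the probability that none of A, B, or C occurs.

0.21

Using inclusion–exclusion:
P(A ∪ B ∪ C) = 0.41 + 0.38 + 0.39 − 0.20 − 0.11 − 0.13 + 0.05 = 0.79
P(none) = 1 − 0.79 = 0.21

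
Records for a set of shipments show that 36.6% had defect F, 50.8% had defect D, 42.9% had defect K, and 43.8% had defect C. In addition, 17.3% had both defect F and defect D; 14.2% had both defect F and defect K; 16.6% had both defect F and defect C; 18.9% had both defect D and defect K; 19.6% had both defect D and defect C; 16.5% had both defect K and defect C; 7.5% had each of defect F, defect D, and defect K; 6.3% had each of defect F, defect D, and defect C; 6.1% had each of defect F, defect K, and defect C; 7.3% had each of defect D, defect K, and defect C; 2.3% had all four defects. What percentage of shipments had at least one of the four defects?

95.9%

Apply inclusion-exclusion:
P(≥1) = 36.6 + 50.8 + 42.9 + 43.8 − 17.3 − 14.2 − 16.6 − 18.9 − 19.6 − 16.5 + 7.5 + 6.3 + 6.1 + 7.3 − 2.3 = 95.9%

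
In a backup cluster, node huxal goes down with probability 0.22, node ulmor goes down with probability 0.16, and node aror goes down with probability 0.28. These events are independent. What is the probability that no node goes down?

P(none) = (1 − 0.22) × (1 − 0.16) × (1 − 0.28) = 0.78 × 0.84 × 0.72 = 0.471744

0.471744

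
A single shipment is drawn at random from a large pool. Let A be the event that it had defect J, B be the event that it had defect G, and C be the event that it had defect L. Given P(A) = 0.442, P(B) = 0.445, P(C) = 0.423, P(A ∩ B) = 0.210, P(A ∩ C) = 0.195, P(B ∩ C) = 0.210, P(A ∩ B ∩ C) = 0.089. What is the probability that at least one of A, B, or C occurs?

By inclusion–exclusion:
P(A ∪ B ∪ C) = 0.442 + 0.445 + 0.423 − 0.210 − 0.195 − 0.210 + 0.089 = 0.784

0.784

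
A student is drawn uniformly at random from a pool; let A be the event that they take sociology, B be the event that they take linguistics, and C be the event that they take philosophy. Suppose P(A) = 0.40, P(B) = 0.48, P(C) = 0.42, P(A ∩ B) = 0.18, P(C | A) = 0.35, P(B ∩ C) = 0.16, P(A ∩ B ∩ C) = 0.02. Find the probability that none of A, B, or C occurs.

P(A ∩ C) = P(A)·P(C|A) = 0.40 × 0.35 = 0.14
By inclusion-exclusion,
P(A ∪ B ∪ C) = 0.40 + 0.48 + 0.42 − 0.18 − 0.14 − 0.16 + 0.02 = 0.84
P(none) = 1 − 0.84 = 0.16

0.16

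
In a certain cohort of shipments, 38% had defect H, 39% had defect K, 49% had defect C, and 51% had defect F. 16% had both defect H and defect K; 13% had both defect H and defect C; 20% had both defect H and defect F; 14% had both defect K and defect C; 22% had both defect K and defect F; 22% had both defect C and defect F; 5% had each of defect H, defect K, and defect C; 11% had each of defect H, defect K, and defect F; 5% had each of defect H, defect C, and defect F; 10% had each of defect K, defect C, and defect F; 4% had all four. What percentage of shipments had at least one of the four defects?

Apply inclusion-exclusion:
P(union) = 38 + 39 + 49 + 51 − 16 − 13 − 20 − 14 − 22 − 22 + 5 + 11 + 5 + 10 − 4 = 97%

97%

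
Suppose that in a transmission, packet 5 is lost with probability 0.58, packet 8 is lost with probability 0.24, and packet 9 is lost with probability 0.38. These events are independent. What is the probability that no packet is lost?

0.197904

P(none) = (1 − 0.58) × (1 − 0.24) × (1 − 0.38) = 0.42 × 0.76 × 0.62 = 0.197904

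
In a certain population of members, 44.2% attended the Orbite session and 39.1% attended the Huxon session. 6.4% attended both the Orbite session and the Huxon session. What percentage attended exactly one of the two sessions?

By inclusion–exclusion (exactly-one form):
P(exactly one) = 44.2 + 39.1 − 2·6.4 = 70.5%

70.5%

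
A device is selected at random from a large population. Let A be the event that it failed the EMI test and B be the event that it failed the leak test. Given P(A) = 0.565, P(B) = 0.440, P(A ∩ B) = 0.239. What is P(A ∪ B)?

0.766

By inclusion-exclusion,
P(A ∪ B) = 0.565 + 0.440 − 0.239 = 0.766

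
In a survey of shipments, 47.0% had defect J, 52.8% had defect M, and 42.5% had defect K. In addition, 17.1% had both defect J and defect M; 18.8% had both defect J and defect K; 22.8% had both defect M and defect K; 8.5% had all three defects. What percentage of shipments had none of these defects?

P(union) = 47.0 + 52.8 + 42.5 − 17.1 − 18.8 − 22.8 + 8.5 = 92.1%
P(none) = 100% − 92.1% = 7.9%

7.9%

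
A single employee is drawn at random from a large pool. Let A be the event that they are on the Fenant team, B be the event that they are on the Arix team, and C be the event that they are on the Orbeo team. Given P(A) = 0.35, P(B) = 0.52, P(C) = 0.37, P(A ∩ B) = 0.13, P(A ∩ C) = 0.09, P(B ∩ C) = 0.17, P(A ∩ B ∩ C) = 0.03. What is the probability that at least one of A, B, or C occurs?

By inclusion-exclusion,
P(A ∪ B ∪ C) = 0.35 + 0.52 + 0.37 − 0.13 − 0.09 − 0.17 + 0.03 = 0.88

0.88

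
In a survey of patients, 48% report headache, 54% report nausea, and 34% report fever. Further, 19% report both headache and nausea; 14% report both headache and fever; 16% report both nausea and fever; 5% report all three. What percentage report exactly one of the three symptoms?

53%

P(exactly one) = 48 + 54 + 34 − 2·19 − 2·14 − 2·16 + 3·5 = 53%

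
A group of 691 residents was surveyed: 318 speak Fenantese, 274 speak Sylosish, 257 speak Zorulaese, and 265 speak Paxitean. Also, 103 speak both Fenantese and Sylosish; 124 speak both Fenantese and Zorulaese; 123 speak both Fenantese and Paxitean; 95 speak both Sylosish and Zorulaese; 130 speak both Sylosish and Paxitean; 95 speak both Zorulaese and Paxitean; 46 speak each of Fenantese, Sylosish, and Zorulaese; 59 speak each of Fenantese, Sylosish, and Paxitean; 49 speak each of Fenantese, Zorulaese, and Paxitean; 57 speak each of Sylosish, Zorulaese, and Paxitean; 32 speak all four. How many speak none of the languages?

|at least one| = 318 + 274 + 257 + 265 − 103 − 124 − 123 − 95 − 130 − 95 + 46 + 59 + 49 + 57 − 32 = 623
None: 691 − 623 = 68

68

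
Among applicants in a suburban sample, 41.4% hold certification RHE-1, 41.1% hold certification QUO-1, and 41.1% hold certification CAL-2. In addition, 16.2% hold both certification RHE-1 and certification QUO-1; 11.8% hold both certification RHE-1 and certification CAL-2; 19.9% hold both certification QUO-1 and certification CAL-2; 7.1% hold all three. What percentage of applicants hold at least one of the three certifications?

Inclusion–exclusion gives
P(at least one) = 41.4 + 41.1 + 41.1 − 16.2 − 11.8 − 19.9 + 7.1 = 82.8%

82.8%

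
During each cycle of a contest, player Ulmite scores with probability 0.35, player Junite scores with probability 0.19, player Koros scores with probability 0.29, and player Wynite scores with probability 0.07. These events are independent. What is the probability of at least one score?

P(none) = (1 − 0.35) × (1 − 0.19) × (1 − 0.29) × (1 − 0.07) = 0.65 × 0.81 × 0.71 × 0.93 = 0.34764795
P(at least one) = 1 − 0.34764795 = 0.65235205

0.65235205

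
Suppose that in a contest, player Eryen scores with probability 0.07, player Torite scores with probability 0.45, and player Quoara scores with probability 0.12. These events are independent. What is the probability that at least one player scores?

P(none) = (1 − 0.07) × (1 − 0.45) × (1 − 0.12) = 0.93 × 0.55 × 0.88 = 0.45012
P(at least one) = 1 − 0.45012 = 0.54988

0.54988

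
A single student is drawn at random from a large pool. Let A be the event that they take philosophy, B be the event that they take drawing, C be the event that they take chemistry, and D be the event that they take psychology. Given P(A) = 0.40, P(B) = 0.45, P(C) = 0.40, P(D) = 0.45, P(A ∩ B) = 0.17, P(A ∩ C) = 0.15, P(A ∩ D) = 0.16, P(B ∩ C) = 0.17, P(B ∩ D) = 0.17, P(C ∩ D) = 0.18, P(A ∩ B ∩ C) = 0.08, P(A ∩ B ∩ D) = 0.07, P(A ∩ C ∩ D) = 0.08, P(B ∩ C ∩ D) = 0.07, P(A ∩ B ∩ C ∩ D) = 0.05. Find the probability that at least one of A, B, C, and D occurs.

Apply inclusion-exclusion:
P(A ∪ B ∪ C ∪ D) = 0.40 + 0.45 + 0.40 + 0.45 − 0.17 − 0.15 − 0.16 − 0.17 − 0.17 − 0.18 + 0.08 + 0.07 + 0.08 + 0.07 − 0.05 = 0.95

0.95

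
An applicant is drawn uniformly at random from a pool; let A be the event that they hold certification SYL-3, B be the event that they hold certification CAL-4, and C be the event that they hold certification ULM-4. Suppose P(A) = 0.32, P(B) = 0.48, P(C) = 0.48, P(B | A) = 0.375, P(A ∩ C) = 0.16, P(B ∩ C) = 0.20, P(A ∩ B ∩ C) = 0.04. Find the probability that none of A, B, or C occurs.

0.16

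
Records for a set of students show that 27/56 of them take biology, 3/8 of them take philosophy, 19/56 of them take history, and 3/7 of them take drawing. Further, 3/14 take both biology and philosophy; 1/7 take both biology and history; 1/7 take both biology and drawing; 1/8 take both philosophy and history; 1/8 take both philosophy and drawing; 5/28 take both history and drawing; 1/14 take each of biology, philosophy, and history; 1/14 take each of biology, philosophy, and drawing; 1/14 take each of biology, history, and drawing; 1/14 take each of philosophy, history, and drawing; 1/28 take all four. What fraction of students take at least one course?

53/56

Using inclusion–exclusion:
P(union) = 27/56 + 3/8 + 19/56 + 3/7 − 3/14 − 1/7 − 1/7 − 1/8 − 1/8 − 5/28 + 1/14 + 1/14 + 1/14 + 1/14 − 1/28 = 53/56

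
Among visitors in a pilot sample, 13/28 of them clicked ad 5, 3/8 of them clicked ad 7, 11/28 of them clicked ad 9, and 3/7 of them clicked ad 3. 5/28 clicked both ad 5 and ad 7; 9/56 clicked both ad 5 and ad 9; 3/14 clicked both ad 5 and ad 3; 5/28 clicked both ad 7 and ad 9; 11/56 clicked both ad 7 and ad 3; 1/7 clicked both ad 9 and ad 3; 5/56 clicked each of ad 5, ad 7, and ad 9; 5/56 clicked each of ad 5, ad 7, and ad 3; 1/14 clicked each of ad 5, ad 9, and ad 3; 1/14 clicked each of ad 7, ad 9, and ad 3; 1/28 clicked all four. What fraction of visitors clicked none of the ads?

P(union) = 13/28 + 3/8 + 11/28 + 3/7 − 5/28 − 9/56 − 3/14 − 5/28 − 11/56 − 1/7 + 5/56 + 5/56 + 1/14 + 1/14 − 1/28 = 7/8
P(none) = 1 − 7/8 = 1/8

1/8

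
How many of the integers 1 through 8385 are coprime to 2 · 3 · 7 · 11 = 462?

By inclusion-exclusion,
⌊8385/2⌋ + ⌊8385/3⌋ + ⌊8385/7⌋ + ⌊8385/11⌋ − ⌊8385/6⌋ − ⌊8385/14⌋ − ⌊8385/22⌋ − ⌊8385/21⌋ − ⌊8385/33⌋ − ⌊8385/77⌋ + ⌊8385/42⌋ + ⌊8385/66⌋ + ⌊8385/154⌋ + ⌊8385/231⌋ − ⌊8385/462⌋ = 4192 + 2795 + 1197 + 762 − 1397 − 598 − 381 − 399 − 254 − 108 + 199 + 127 + 54 + 36 − 18 = 6207
8385 − 6207 = 2178

2178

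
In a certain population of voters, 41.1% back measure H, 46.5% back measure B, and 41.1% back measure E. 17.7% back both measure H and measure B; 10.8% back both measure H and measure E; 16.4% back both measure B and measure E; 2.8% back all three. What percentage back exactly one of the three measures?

Using the inclusion–exclusion count for exactly one event:
P(exactly one) = 41.1 + 46.5 + 41.1 − 2·17.7 − 2·10.8 − 2·16.4 + 3·2.8 = 47.3%

47.3%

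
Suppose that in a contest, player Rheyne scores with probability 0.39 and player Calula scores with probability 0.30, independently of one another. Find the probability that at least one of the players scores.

Since the events are independent, P(none) is the product of the individual non-occurrence probabilities.
P(none) = (1 − 0.39) × (1 − 0.30) = 0.61 × 0.70 = 0.427
P(at least one) = 1 − 0.427 = 0.573

0.573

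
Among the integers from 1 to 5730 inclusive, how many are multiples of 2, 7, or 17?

By inclusion-exclusion,
floor(5730/2) + floor(5730/7) + floor(5730/17) − floor(5730/14) − floor(5730/34) − floor(5730/119) + floor(5730/238) = 2865 + 818 + 337 − 409 − 168 − 48 + 24 = 3419

3419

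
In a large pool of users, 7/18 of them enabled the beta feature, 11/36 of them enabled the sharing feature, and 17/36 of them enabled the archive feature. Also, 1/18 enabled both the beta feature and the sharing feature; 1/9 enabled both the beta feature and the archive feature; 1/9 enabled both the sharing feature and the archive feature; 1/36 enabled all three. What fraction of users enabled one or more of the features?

11/12

By inclusion–exclusion:
P(≥1) = 7/18 + 11/36 + 17/36 − 1/18 − 1/9 − 1/9 + 1/36 = 11/12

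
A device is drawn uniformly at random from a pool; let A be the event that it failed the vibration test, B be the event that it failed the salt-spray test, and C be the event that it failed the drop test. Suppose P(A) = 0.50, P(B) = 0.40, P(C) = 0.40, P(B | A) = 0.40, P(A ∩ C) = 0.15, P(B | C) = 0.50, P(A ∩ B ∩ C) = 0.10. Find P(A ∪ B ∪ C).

P(A ∩ B) = P(A)·P(B|A) = 0.50 × 0.40 = 0.20
P(B ∩ C) = P(C)·P(B|C) = 0.40 × 0.50 = 0.20
Apply inclusion-exclusion:
P(A ∪ B ∪ C) = 0.50 + 0.40 + 0.40 − 0.20 − 0.15 − 0.20 + 0.10 = 0.85

0.85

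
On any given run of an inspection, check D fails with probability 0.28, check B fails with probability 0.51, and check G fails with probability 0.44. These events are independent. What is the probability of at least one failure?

P(none) = (1 − 0.28) × (1 − 0.51) × (1 − 0.44) = 0.72 × 0.49 × 0.56 = 0.197568
P(at least one) = 1 − 0.197568 = 0.802432

0.802432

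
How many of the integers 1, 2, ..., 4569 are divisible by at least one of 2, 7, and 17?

2284 + 652 + 268 − 326 − 134 − 38 + 19 = 2725

2725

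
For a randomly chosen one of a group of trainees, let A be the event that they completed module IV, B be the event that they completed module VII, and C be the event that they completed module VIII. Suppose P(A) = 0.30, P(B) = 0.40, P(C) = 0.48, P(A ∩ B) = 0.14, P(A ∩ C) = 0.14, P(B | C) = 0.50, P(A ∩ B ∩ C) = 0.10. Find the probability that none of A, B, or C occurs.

P(B ∩ C) = P(C)·P(B|C) = 0.48 × 0.50 = 0.24
Using inclusion–exclusion:
P(A ∪ B ∪ C) = 0.30 + 0.40 + 0.48 − 0.14 − 0.14 − 0.24 + 0.10 = 0.76
P(none) = 1 − 0.76 = 0.24

0.24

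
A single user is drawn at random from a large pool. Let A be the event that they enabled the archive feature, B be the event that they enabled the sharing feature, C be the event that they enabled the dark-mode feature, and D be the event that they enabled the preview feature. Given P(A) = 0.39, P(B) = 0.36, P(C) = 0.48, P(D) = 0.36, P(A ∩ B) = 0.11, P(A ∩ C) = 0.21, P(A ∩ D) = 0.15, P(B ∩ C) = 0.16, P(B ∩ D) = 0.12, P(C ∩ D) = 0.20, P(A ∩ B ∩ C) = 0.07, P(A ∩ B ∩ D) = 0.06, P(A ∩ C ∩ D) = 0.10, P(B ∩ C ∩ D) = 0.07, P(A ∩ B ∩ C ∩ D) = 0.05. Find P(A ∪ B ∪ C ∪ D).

0.89

By inclusion–exclusion:
P(A ∪ B ∪ C ∪ D) = 0.39 + 0.36 + 0.48 + 0.36 − 0.11 − 0.21 − 0.15 − 0.16 − 0.12 − 0.20 + 0.07 + 0.06 + 0.10 + 0.07 − 0.05 = 0.89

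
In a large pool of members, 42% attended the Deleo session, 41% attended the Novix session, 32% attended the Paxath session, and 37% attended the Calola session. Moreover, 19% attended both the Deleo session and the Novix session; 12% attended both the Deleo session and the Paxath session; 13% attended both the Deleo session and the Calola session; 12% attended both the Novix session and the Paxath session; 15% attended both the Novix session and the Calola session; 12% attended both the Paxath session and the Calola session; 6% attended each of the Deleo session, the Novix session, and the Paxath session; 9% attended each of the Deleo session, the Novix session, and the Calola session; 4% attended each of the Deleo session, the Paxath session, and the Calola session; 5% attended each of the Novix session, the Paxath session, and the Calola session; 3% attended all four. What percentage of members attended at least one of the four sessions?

90%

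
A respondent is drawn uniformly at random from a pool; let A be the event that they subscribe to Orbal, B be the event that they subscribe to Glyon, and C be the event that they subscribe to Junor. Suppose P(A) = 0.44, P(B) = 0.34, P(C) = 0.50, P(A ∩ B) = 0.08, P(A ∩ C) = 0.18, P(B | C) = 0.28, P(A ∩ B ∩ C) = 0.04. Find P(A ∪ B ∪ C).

P(B ∩ C) = P(C)·P(B|C) = 0.50 × 0.28 = 0.14
Inclusion–exclusion gives
P(A ∪ B ∪ C) = 0.44 + 0.34 + 0.50 − 0.08 − 0.18 − 0.14 + 0.04 = 0.92

0.92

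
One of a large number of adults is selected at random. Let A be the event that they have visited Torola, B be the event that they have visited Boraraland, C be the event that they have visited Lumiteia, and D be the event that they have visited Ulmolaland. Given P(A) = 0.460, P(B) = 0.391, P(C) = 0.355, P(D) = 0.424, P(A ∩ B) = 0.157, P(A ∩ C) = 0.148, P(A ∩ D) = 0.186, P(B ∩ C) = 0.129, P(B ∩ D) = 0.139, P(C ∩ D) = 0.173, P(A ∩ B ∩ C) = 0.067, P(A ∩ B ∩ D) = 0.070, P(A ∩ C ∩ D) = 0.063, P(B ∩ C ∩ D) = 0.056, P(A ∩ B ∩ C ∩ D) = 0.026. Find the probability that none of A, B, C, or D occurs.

Using inclusion–exclusion:
P(A ∪ B ∪ C ∪ D) = 0.460 + 0.391 + 0.355 + 0.424 − 0.157 − 0.148 − 0.186 − 0.129 − 0.139 − 0.173 + 0.067 + 0.070 + 0.063 + 0.056 − 0.026 = 0.928
P(none) = 1 − 0.928 = 0.072

0.072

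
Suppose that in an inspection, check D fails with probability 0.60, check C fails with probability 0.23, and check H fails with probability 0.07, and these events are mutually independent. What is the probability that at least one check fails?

0.71356

P(none) = (1 − 0.60) × (1 − 0.23) × (1 − 0.07) = 0.40 × 0.77 × 0.93 = 0.28644
P(at least one) = 1 − 0.28644 = 0.71356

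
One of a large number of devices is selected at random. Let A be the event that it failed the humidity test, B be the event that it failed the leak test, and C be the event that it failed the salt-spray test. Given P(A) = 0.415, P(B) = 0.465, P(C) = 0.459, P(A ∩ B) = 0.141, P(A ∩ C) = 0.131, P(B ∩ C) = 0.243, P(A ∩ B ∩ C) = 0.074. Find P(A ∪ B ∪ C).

Apply inclusion-exclusion:
P(A ∪ B ∪ C) = 0.415 + 0.465 + 0.459 − 0.141 − 0.131 − 0.243 + 0.074 = 0.898

0.898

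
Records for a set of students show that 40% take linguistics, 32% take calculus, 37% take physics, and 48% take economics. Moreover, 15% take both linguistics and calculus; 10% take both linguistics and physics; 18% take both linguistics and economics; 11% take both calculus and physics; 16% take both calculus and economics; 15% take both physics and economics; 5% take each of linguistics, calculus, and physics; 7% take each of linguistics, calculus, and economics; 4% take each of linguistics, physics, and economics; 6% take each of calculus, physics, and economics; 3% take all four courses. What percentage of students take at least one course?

91%

Apply inclusion-exclusion:
P(≥1) = 40 + 32 + 37 + 48 − 15 − 10 − 18 − 11 − 16 − 15 + 5 + 7 + 4 + 6 − 3 = 91%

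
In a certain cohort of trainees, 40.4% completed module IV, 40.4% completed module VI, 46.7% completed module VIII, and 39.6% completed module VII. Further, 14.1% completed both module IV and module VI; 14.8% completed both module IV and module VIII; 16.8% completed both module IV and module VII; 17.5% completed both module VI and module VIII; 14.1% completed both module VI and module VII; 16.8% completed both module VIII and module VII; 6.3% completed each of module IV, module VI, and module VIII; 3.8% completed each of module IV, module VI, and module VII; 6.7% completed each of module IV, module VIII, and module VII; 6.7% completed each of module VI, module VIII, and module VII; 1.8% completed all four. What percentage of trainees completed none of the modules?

P(union) = 40.4 + 40.4 + 46.7 + 39.6 − 14.1 − 14.8 − 16.8 − 17.5 − 14.1 − 16.8 + 6.3 + 3.8 + 6.7 + 6.7 − 1.8 = 94.7%
P(none) = 100% − 94.7% = 5.3%

5.3%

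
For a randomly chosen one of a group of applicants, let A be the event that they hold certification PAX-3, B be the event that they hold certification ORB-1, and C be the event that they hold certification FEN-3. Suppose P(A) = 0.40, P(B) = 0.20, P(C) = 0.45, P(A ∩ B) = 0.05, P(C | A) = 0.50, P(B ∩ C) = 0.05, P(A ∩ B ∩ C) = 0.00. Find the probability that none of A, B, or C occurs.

P(A ∩ C) = P(A)·P(C|A) = 0.40 × 0.50 = 0.20
P(A ∪ B ∪ C) = 0.40 + 0.20 + 0.45 − 0.05 − 0.20 − 0.05 + 0.00 = 0.75
P(none) = 1 − 0.75 = 0.25

0.25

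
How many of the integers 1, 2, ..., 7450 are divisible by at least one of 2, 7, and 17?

4445

By inclusion–exclusion:
3725 + 1064 + 438 − 532 − 219 − 62 + 31 = 4445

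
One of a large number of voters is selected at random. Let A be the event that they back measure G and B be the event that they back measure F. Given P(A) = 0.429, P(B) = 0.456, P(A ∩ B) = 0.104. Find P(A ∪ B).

By inclusion-exclusion,
P(A ∪ B) = 0.429 + 0.456 − 0.104 = 0.781

0.781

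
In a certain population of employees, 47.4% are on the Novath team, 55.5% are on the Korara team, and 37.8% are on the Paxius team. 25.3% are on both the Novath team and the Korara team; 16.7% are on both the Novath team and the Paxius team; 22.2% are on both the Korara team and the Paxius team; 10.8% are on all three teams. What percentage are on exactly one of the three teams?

44.7%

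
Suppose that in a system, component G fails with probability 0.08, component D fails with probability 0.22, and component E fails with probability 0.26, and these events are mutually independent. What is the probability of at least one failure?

0.468976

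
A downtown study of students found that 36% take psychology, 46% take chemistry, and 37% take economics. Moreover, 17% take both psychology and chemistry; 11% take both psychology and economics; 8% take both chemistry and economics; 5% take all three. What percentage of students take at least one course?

88%

P(at least one) = 36 + 46 + 37 − 17 − 11 − 8 + 5 = 88%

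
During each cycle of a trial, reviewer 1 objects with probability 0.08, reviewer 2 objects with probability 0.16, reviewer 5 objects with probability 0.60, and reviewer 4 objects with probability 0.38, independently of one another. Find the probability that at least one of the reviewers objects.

0.8083456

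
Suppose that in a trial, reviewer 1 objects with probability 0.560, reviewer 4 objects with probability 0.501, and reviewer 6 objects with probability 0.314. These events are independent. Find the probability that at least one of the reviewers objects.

P(none) = (1 − 0.560) × (1 − 0.501) × (1 − 0.314) = 0.440 × 0.499 × 0.686 = 0.15061816
P(at least one) = 1 − 0.15061816 = 0.84938184

0.84938184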